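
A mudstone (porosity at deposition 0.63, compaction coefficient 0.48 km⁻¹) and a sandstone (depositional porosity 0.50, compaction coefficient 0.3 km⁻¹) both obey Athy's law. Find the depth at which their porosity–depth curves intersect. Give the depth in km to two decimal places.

Set n₀ₐ e^(−βₐZ) = n₀ᵦ e^(−βᵦZ) ⇒ ln(n₀ₐ/n₀ᵦ) = (βₐ − βᵦ)·Z
Z = ln(0.63/0.5) / (0.48 − 0.3) = 0.2311 / 0.18 = 1.284 km

1.28 km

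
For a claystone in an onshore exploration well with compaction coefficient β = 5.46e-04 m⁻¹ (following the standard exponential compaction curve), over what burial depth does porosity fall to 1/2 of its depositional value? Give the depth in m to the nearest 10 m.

Working in km (1 km = 1000 m; β in km⁻¹ = β in m⁻¹ × 1000):
phi/phi₀ = 1/2 ⇒ exp(−β·d) = 1/2 ⇒ d = ln(2) / β
d = 0.6931 / 0.546 = 1.270 km

1270 m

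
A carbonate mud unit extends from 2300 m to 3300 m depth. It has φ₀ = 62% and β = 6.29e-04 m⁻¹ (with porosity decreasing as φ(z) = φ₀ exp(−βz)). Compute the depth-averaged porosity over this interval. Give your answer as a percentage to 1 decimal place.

10.8%

Working in km (1 km = 1000 m; β in km⁻¹ = β in m⁻¹ × 1000):
⟨φ⟩ = (1/(z₂−z₁)) ∫ φ₀ e^(−βz) dz = φ₀·(e^(−β·z₁) − e^(−β·z₂)) / (β·(z₂−z₁))
e^(−0.629×2.3) = 0.2353; e^(−0.629×3.3) = 0.1255
⟨φ⟩ = 0.62 × (0.2353 − 0.1255) / (0.629 × 1) = 0.62 × 0.1747 = 0.1083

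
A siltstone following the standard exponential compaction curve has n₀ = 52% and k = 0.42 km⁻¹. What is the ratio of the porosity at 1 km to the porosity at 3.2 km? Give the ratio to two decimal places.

n(z₁)/n(z₂) = e^(−k·z₁)/e^(−k·z₂) = e^{k(z₂−z₁)}
= exp(0.42 × 2.2) = exp(0.924) = 2.5193

2.52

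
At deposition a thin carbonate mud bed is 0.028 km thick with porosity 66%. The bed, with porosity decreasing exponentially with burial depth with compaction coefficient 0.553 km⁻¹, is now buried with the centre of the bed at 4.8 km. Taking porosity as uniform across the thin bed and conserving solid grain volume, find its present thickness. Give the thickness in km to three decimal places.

0.010 km

Porosity at 4.8 km: phi = 0.66·exp(−0.553×4.8) = 0.0464
Solid-volume conservation: h(1−phi) = h₀(1−phi₀) ⇒ h = h₀·(1−phi₀)/(1−phi)
h = 0.028 × (1 − 0.66)/(1 − 0.0464) = 0.028 × 0.3566 = 0.0100 km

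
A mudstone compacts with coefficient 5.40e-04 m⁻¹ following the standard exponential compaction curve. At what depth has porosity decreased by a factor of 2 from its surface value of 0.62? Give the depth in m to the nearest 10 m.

1280 m

Working in km (1 km = 1000 m; c in km⁻¹ = c in m⁻¹ × 1000):
φ/φ₀ = 1/2 ⇒ exp(−c·d) = 1/2 ⇒ d = ln(2) / c
d = 0.6931 / 0.54 = 1.284 km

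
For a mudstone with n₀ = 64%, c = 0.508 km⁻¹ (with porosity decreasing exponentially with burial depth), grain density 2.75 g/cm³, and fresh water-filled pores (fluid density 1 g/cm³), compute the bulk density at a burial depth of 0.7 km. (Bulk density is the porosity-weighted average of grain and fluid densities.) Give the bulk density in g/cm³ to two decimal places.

1.97 g/cm³

Porosity at depth: n = 0.64·exp(−0.508×0.7) = 0.64×0.7008 = 0.4485
Bulk density: ρ_b = (1−n)ρ_g + n·ρ_f = 0.5515×2.75 + 0.4485×1
       = 1.517 + 0.448 = 1.965 g/cm³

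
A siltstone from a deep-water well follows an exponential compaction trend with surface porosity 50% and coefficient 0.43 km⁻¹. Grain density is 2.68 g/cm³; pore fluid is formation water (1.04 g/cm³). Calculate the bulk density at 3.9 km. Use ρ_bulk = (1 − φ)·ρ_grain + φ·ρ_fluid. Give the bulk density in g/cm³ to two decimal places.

Porosity at depth: n = 0.5·exp(−0.43×3.9) = 0.5×0.1869 = 0.0935
Bulk density: ρ_b = (1−n)ρ_g + n·ρ_f = 0.9065×2.68 + 0.0935×1.04
       = 2.430 + 0.097 = 2.527 g/cm³

2.53 g/cm³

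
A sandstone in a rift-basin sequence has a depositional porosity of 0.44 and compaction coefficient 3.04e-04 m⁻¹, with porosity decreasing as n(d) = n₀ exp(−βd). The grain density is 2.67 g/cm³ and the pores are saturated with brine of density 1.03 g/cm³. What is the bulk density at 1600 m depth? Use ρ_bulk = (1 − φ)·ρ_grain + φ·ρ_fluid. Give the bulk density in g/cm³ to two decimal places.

2.23 g/cm³

Working in km (1 km = 1000 m; β in km⁻¹ = β in m⁻¹ × 1000):
Porosity at depth: n = 0.44·exp(−0.304×1.6) = 0.44×0.6148 = 0.2705
Bulk density: ρ_b = (1−n)ρ_g + n·ρ_f = 0.7295×2.67 + 0.2705×1.03
       = 1.948 + 0.279 = 2.226 g/cm³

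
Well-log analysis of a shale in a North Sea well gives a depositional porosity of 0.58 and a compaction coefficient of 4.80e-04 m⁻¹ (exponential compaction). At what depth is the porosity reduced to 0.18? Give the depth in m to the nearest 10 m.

2440 m

Working in km (1 km = 1000 m; k in km⁻¹ = k in m⁻¹ × 1000):
Invert Athy's law: d = ln(n₀/n) / k
d = ln(0.58/0.18) / 0.48 = ln(3.222) / 0.48 = 1.1701 / 0.48 = 2.438 km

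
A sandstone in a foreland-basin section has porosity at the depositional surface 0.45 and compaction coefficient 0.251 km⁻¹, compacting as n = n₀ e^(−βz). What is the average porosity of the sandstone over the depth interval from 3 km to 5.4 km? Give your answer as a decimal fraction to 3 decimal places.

⟨n⟩ = (1/(z₂−z₁)) ∫ n₀ e^(−βz) dz = n₀·(e^(−β·z₁) − e^(−β·z₂)) / (β·(z₂−z₁))
e^(−0.251×3) = 0.4710; e^(−0.251×5.4) = 0.2578
⟨n⟩ = 0.45 × (0.4710 − 0.2578) / (0.251 × 2.4) = 0.45 × 0.3538 = 0.1592

0.159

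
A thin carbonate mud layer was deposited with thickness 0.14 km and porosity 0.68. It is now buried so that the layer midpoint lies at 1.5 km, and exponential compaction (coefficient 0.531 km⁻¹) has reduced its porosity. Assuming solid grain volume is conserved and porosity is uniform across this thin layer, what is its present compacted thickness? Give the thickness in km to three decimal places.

0.065 km

Porosity at 1.5 km: φ = 0.68·exp(−0.531×1.5) = 0.3066
Solid-volume conservation: h(1−φ) = h₀(1−φ₀) ⇒ h = h₀·(1−φ₀)/(1−φ)
h = 0.14 × (1 − 0.68)/(1 − 0.3066) = 0.14 × 0.4615 = 0.0646 km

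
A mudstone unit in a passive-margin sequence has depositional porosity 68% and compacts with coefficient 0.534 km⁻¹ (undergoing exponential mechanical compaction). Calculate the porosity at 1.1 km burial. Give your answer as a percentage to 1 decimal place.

37.8%

φ = φ₀·exp(−c·Z) = 0.68 × exp(−0.534 × 1.1) = 0.68 × exp(−0.5874)
  = 0.68 × 0.5558 = 0.3779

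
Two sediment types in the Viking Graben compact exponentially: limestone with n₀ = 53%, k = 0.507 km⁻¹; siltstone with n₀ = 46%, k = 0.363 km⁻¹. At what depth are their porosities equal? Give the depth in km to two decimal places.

0.98 km

Set n₀ₐ e^(−kₐZ) = n₀ᵦ e^(−kᵦZ) ⇒ ln(n₀ₐ/n₀ᵦ) = (kₐ − kᵦ)·Z
Z = ln(0.53/0.46) / (0.507 − 0.363) = 0.1417 / 0.144 = 0.984 km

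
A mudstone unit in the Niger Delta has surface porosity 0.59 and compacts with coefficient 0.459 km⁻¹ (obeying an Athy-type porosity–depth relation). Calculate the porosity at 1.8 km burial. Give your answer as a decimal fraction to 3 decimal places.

φ = φ₀·exp(−k·d) = 0.59 × exp(−0.459 × 1.8) = 0.59 × exp(−0.8262)
  = 0.59 × 0.4377 = 0.2582

0.258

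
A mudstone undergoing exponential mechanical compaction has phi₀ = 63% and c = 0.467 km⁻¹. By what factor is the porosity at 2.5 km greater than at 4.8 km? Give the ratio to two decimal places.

phi(Z₁)/phi(Z₂) = e^(−c·Z₁)/e^(−c·Z₂) = e^{c(Z₂−Z₁)}
= exp(0.467 × 2.3) = exp(1.074) = 2.9274

2.93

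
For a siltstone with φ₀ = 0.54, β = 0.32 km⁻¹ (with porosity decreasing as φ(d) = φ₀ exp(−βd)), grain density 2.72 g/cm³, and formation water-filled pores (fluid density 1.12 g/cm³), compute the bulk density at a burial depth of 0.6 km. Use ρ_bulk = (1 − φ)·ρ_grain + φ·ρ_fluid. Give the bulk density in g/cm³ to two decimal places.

2.01 g/cm³

Porosity at depth: φ = 0.54·exp(−0.32×0.6) = 0.54×0.8253 = 0.4457
Bulk density: ρ_b = (1−φ)ρ_g + φ·ρ_f = 0.5543×2.72 + 0.4457×1.12
       = 1.508 + 0.499 = 2.007 g/cm³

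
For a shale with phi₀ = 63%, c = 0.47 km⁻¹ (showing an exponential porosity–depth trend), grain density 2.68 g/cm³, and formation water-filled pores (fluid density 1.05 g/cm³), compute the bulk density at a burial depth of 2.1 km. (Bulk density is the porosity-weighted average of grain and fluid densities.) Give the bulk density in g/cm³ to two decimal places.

Porosity at depth: phi = 0.63·exp(−0.47×2.1) = 0.63×0.3727 = 0.2348
Bulk density: ρ_b = (1−phi)ρ_g + phi·ρ_f = 0.7652×2.68 + 0.2348×1.05
       = 2.051 + 0.247 = 2.297 g/cm³

2.30 g/cm³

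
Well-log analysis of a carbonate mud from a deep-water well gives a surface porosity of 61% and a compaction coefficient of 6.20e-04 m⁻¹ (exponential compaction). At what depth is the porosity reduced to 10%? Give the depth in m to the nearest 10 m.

2920 m

Working in km (1 km = 1000 m; k in km⁻¹ = k in m⁻¹ × 1000):
Invert Athy's law: Z = ln(n₀/n) / k
Z = ln(0.61/0.1) / 0.62 = ln(6.1) / 0.62 = 1.8083 / 0.62 = 2.917 km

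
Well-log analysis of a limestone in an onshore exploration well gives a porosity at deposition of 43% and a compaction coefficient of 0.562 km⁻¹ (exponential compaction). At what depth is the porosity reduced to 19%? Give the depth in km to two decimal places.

1.45 km

Invert Athy's law: z = ln(φ₀/φ) / k
z = ln(0.43/0.19) / 0.562 = ln(2.263) / 0.562 = 0.8168 / 0.562 = 1.453 km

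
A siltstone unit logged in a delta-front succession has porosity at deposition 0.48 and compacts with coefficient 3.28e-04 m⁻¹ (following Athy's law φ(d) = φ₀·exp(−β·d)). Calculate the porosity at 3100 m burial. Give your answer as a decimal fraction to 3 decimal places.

Working in km (1 km = 1000 m; β in km⁻¹ = β in m⁻¹ × 1000):
φ = φ₀·exp(−β·d) = 0.48 × exp(−0.328 × 3.1) = 0.48 × exp(−1.017)
  = 0.48 × 0.3618 = 0.1736

0.174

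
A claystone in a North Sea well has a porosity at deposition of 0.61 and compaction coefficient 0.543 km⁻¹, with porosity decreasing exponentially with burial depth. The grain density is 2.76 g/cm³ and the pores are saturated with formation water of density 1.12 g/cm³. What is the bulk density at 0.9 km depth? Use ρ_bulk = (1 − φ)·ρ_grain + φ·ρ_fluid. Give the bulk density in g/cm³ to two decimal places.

Porosity at depth: phi = 0.61·exp(−0.543×0.9) = 0.61×0.6134 = 0.3742
Bulk density: ρ_b = (1−phi)ρ_g + phi·ρ_f = 0.6258×2.76 + 0.3742×1.12
       = 1.727 + 0.419 = 2.146 g/cm³

2.15 g/cm³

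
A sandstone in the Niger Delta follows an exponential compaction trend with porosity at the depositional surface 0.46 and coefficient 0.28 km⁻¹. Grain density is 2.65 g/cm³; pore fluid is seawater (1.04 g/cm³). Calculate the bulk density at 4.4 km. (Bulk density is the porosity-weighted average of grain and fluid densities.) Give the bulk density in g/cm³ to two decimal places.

2.43 g/cm³

Porosity at depth: phi = 0.46·exp(−0.28×4.4) = 0.46×0.2917 = 0.1342
Bulk density: ρ_b = (1−phi)ρ_g + phi·ρ_f = 0.8658×2.65 + 0.1342×1.04
       = 2.294 + 0.140 = 2.434 g/cm³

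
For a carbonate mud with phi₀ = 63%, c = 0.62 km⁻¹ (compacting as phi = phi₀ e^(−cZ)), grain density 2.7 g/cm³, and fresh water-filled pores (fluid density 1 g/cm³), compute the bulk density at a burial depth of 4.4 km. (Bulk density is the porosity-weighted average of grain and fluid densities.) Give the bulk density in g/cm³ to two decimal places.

2.63 g/cm³

Porosity at depth: phi = 0.63·exp(−0.62×4.4) = 0.63×0.0653 = 0.0412
Bulk density: ρ_b = (1−phi)ρ_g + phi·ρ_f = 0.9588×2.7 + 0.0412×1
       = 2.589 + 0.041 = 2.630 g/cm³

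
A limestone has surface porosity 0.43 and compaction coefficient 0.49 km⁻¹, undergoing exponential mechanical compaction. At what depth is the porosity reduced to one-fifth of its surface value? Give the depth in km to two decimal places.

3.28 km

n/n₀ = 1/5 ⇒ exp(−c·z) = 1/5 ⇒ z = ln(5) / c
z = 1.6094 / 0.49 = 3.285 km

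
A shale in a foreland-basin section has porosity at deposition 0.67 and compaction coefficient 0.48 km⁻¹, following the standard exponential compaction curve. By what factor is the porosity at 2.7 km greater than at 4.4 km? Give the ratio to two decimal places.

2.26

phi(z₁)/phi(z₂) = e^(−k·z₁)/e^(−k·z₂) = e^{k(z₂−z₁)}
= exp(0.48 × 1.7) = exp(0.816) = 2.2614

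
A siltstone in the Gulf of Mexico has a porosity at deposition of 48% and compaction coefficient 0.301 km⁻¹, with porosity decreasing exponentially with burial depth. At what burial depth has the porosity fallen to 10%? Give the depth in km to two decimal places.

5.21 km

Invert Athy's law: d = ln(φ₀/φ) / k
d = ln(0.48/0.1) / 0.301 = ln(4.8) / 0.301 = 1.5686 / 0.301 = 5.211 km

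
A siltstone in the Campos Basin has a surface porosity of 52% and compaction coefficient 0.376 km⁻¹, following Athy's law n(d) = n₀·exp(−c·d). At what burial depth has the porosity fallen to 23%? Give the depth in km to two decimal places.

2.17 km

Invert Athy's law: d = ln(n₀/n) / c
d = ln(0.52/0.23) / 0.376 = ln(2.261) / 0.376 = 0.8157 / 0.376 = 2.170 km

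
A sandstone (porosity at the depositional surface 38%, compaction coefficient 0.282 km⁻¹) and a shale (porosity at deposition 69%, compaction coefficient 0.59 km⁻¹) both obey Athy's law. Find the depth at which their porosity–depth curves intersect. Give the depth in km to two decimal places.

1.94 km

Set φ₀ₐ e^(−βₐZ) = φ₀ᵦ e^(−βᵦZ) ⇒ ln(φ₀ₐ/φ₀ᵦ) = (βₐ − βᵦ)·Z
Z = ln(0.38/0.69) / (0.282 − 0.59) = -0.5965 / -0.308 = 1.937 km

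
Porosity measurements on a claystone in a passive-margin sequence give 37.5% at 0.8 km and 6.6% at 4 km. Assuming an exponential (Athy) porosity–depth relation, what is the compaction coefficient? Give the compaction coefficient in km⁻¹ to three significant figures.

Athy: n(d) = n₀ e^(−cd) ⇒ n₁/n₂ = e^{c(d₂−d₁)} ⇒ c = ln(n₁/n₂)/(d₂−d₁)
c = ln(0.375/0.066) / (4 − 0.8) = ln(5.682) / 3.2 = 1.7373 / 3.2 = 0.5429 km⁻¹

0.543 km⁻¹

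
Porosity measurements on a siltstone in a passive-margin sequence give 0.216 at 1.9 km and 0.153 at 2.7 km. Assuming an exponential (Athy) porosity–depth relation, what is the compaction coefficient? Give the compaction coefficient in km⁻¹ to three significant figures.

0.431 km⁻¹

Athy: phi(d) = phi₀ e^(−kd) ⇒ phi₁/phi₂ = e^{k(d₂−d₁)} ⇒ k = ln(phi₁/phi₂)/(d₂−d₁)
k = ln(0.216/0.153) / (2.7 − 1.9) = ln(1.412) / 0.8 = 0.3448 / 0.8 = 0.4311 km⁻¹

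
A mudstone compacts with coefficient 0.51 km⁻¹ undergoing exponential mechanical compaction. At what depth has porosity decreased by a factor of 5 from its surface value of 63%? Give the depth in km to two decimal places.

3.16 km

phi/phi₀ = 1/5 ⇒ exp(−c·d) = 1/5 ⇒ d = ln(5) / c
d = 1.6094 / 0.51 = 3.156 km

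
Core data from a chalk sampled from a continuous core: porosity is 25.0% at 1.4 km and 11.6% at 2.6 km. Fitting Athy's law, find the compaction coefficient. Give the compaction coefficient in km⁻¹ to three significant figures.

0.640 km⁻¹

Athy: n(d) = n₀ e^(−βd) ⇒ n₁/n₂ = e^{β(d₂−d₁)} ⇒ β = ln(n₁/n₂)/(d₂−d₁)
β = ln(0.25/0.116) / (2.6 − 1.4) = ln(2.155) / 1.2 = 0.7679 / 1.2 = 0.6399 km⁻¹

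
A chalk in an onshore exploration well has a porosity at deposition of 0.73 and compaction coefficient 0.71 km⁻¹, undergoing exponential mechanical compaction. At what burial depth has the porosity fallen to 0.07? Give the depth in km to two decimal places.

3.30 km

Invert Athy's law: Z = ln(φ₀/φ) / β
Z = ln(0.73/0.07) / 0.71 = ln(10.43) / 0.71 = 2.3445 / 0.71 = 3.302 km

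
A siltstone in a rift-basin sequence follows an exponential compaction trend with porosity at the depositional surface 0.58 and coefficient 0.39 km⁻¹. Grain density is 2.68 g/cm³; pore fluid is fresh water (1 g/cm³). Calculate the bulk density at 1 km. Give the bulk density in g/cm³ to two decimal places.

2.02 g/cm³

Porosity at depth: φ = 0.58·exp(−0.39×1) = 0.58×0.6771 = 0.3927
Bulk density: ρ_b = (1−φ)ρ_g + φ·ρ_f = 0.6073×2.68 + 0.3927×1
       = 1.628 + 0.393 = 2.020 g/cm³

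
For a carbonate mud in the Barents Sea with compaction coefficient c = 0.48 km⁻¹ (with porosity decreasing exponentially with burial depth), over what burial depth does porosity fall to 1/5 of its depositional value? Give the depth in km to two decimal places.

phi/phi₀ = 1/5 ⇒ exp(−c·Z) = 1/5 ⇒ Z = ln(5) / c
Z = 1.6094 / 0.48 = 3.353 km

3.35 km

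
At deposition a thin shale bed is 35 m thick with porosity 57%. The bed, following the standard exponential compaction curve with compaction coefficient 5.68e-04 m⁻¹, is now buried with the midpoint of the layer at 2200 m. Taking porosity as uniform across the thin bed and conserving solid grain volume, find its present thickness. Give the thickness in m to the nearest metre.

18 m

Working in km (1 km = 1000 m; c in km⁻¹ = c in m⁻¹ × 1000):
Porosity at 2.2 km: φ = 0.57·exp(−0.568×2.2) = 0.1634
Solid-volume conservation: h(1−φ) = h₀(1−φ₀) ⇒ h = h₀·(1−φ₀)/(1−φ)
h = 0.035 × (1 − 0.57)/(1 − 0.1634) = 0.035 × 0.5140 = 0.0180 km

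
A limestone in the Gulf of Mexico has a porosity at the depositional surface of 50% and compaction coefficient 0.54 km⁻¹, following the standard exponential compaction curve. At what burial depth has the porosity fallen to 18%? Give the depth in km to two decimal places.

Invert Athy's law: d = ln(n₀/n) / c
d = ln(0.5/0.18) / 0.54 = ln(2.778) / 0.54 = 1.0217 / 0.54 = 1.892 km

1.89 km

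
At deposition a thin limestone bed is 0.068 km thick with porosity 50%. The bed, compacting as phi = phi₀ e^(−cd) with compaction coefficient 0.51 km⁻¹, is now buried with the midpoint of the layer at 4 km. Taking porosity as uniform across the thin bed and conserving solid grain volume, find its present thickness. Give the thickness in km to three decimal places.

Porosity at 4 km: phi = 0.5·exp(−0.51×4) = 0.0650
Solid-volume conservation: h(1−phi) = h₀(1−phi₀) ⇒ h = h₀·(1−phi₀)/(1−phi)
h = 0.068 × (1 − 0.5)/(1 − 0.0650) = 0.068 × 0.5348 = 0.0364 km

0.036 km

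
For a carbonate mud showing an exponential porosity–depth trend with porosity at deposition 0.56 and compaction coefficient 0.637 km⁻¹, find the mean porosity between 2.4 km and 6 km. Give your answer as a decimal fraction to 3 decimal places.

0.048

⟨φ⟩ = (1/(z₂−z₁)) ∫ φ₀ e^(−βz) dz = φ₀·(e^(−β·z₁) − e^(−β·z₂)) / (β·(z₂−z₁))
e^(−0.637×2.4) = 0.2168; e^(−0.637×6) = 0.0219
⟨φ⟩ = 0.56 × (0.2168 − 0.0219) / (0.637 × 3.6) = 0.56 × 0.0850 = 0.0476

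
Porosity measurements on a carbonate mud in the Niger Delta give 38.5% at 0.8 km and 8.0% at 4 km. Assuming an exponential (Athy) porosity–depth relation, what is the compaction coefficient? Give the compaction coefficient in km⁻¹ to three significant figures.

Athy: phi(d) = phi₀ e^(−cd) ⇒ phi₁/phi₂ = e^{c(d₂−d₁)} ⇒ c = ln(phi₁/phi₂)/(d₂−d₁)
c = ln(0.385/0.08) / (4 − 0.8) = ln(4.812) / 3.2 = 1.5712 / 3.2 = 0.491 km⁻¹

0.491 km⁻¹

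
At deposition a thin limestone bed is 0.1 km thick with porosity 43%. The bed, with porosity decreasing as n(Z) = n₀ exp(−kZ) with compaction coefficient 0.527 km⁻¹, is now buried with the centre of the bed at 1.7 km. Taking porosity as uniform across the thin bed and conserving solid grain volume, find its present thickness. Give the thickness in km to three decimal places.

0.069 km

Porosity at 1.7 km: n = 0.43·exp(−0.527×1.7) = 0.1755
Solid-volume conservation: h(1−n) = h₀(1−n₀) ⇒ h = h₀·(1−n₀)/(1−n)
h = 0.1 × (1 − 0.43)/(1 − 0.1755) = 0.1 × 0.6914 = 0.0691 km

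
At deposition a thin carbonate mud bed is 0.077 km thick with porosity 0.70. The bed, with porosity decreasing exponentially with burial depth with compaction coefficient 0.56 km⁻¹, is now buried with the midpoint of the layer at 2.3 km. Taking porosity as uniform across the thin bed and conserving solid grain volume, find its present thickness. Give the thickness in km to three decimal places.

Porosity at 2.3 km: phi = 0.7·exp(−0.56×2.3) = 0.1931
Solid-volume conservation: h(1−phi) = h₀(1−phi₀) ⇒ h = h₀·(1−phi₀)/(1−phi)
h = 0.077 × (1 − 0.7)/(1 − 0.1931) = 0.077 × 0.3718 = 0.0286 km

0.029 km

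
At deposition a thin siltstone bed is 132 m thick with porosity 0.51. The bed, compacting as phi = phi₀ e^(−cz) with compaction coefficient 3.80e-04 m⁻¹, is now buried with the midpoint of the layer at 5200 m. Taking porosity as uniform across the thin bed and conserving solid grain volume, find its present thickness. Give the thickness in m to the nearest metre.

Working in km (1 km = 1000 m; c in km⁻¹ = c in m⁻¹ × 1000):
Porosity at 5.2 km: phi = 0.51·exp(−0.38×5.2) = 0.0707
Solid-volume conservation: h(1−phi) = h₀(1−phi₀) ⇒ h = h₀·(1−phi₀)/(1−phi)
h = 0.132 × (1 − 0.51)/(1 − 0.0707) = 0.132 × 0.5273 = 0.0696 km

70 m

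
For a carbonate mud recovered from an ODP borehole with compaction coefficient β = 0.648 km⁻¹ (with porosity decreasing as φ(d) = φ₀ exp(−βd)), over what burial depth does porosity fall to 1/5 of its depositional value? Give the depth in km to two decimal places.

φ/φ₀ = 1/5 ⇒ exp(−β·d) = 1/5 ⇒ d = ln(5) / β
d = 1.6094 / 0.648 = 2.484 km

2.48 km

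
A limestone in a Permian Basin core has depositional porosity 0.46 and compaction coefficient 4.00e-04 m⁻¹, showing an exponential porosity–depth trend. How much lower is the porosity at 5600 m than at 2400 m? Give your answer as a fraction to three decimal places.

0.127

Working in km (1 km = 1000 m; β in km⁻¹ = β in m⁻¹ × 1000):
φ(2.4) = 0.46·e^(−0.4×2.4) = 0.1761
φ(5.6) = 0.46·e^(−0.4×5.6) = 0.0490
Δφ = 0.1761 − 0.0490 = 0.1272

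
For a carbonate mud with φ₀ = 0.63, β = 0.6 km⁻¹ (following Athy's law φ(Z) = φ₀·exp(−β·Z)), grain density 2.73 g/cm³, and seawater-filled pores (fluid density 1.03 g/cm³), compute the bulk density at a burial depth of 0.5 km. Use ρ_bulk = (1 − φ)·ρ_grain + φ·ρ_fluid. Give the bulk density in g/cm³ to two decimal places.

Porosity at depth: φ = 0.63·exp(−0.6×0.5) = 0.63×0.7408 = 0.4667
Bulk density: ρ_b = (1−φ)ρ_g + φ·ρ_f = 0.5333×2.73 + 0.4667×1.03
       = 1.456 + 0.481 = 1.937 g/cm³

1.94 g/cm³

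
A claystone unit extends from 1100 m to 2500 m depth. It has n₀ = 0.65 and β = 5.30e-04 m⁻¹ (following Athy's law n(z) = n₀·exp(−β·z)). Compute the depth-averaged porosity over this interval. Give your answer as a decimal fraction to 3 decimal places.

0.256

Working in km (1 km = 1000 m; β in km⁻¹ = β in m⁻¹ × 1000):
⟨n⟩ = (1/(z₂−z₁)) ∫ n₀ e^(−βz) dz = n₀·(e^(−β·z₁) − e^(−β·z₂)) / (β·(z₂−z₁))
e^(−0.53×1.1) = 0.5582; e^(−0.53×2.5) = 0.2658
⟨n⟩ = 0.65 × (0.5582 − 0.2658) / (0.53 × 1.4) = 0.65 × 0.3941 = 0.2562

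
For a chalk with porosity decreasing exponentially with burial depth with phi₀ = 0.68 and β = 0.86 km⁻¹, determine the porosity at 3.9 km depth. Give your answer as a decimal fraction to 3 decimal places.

0.024

phi = phi₀·exp(−β·d) = 0.68 × exp(−0.86 × 3.9) = 0.68 × exp(−3.354)
  = 0.68 × 0.0349 = 0.0238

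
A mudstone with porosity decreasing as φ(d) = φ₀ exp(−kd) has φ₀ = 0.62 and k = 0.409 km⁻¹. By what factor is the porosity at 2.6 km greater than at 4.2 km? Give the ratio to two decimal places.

φ(d₁)/φ(d₂) = e^(−k·d₁)/e^(−k·d₂) = e^{k(d₂−d₁)}
= exp(0.409 × 1.6) = exp(0.6544) = 1.9240

1.92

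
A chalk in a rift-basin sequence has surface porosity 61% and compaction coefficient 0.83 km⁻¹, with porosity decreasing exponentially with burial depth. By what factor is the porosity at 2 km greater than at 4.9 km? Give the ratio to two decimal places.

11.10

n(d₁)/n(d₂) = e^(−k·d₁)/e^(−k·d₂) = e^{k(d₂−d₁)}
= exp(0.83 × 2.9) = exp(2.407) = 11.1006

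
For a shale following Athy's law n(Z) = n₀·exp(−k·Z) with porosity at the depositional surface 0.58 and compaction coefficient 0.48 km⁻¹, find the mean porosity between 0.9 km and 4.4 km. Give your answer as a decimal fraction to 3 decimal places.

⟨n⟩ = (1/(Z₂−Z₁)) ∫ n₀ e^(−kZ) dZ = n₀·(e^(−k·Z₁) − e^(−k·Z₂)) / (k·(Z₂−Z₁))
e^(−0.48×0.9) = 0.6492; e^(−0.48×4.4) = 0.1210
⟨n⟩ = 0.58 × (0.6492 − 0.1210) / (0.48 × 3.5) = 0.58 × 0.3144 = 0.1824

0.182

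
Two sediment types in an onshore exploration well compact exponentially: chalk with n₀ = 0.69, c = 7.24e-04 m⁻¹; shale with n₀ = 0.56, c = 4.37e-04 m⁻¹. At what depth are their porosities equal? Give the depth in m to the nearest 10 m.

730 m

Working in km (1 km = 1000 m; c in km⁻¹ = c in m⁻¹ × 1000):
Set n₀ₐ e^(−cₐz) = n₀ᵦ e^(−cᵦz) ⇒ ln(n₀ₐ/n₀ᵦ) = (cₐ − cᵦ)·z
z = ln(0.69/0.56) / (0.724 − 0.437) = 0.2088 / 0.287 = 0.727 km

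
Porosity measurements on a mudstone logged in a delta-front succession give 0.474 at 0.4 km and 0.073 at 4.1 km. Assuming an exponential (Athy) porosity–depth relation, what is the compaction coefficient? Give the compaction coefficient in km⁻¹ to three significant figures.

Athy: phi(d) = phi₀ e^(−cd) ⇒ phi₁/phi₂ = e^{c(d₂−d₁)} ⇒ c = ln(phi₁/phi₂)/(d₂−d₁)
c = ln(0.474/0.073) / (4.1 − 0.4) = ln(6.493) / 3.7 = 1.8707 / 3.7 = 0.5056 km⁻¹

0.506 km⁻¹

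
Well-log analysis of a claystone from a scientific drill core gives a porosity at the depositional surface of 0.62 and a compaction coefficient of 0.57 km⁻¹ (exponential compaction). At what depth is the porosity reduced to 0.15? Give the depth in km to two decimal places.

Invert Athy's law: Z = ln(φ₀/φ) / k
Z = ln(0.62/0.15) / 0.57 = ln(4.133) / 0.57 = 1.4191 / 0.57 = 2.490 km

2.49 km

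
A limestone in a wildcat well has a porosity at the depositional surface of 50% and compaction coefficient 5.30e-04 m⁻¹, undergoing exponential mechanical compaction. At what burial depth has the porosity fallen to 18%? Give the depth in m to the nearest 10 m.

Working in km (1 km = 1000 m; k in km⁻¹ = k in m⁻¹ × 1000):
Invert Athy's law: d = ln(φ₀/φ) / k
d = ln(0.5/0.18) / 0.53 = ln(2.778) / 0.53 = 1.0217 / 0.53 = 1.928 km

1930 m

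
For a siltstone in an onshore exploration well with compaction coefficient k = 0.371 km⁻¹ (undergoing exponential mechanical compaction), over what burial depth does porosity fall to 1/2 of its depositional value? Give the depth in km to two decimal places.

n/n₀ = 1/2 ⇒ exp(−k·Z) = 1/2 ⇒ Z = ln(2) / k
Z = 0.6931 / 0.371 = 1.868 km

1.87 km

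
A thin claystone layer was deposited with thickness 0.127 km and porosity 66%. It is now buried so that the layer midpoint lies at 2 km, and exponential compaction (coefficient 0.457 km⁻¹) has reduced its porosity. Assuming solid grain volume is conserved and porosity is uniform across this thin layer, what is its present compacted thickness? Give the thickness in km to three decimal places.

0.059 km

Porosity at 2 km: n = 0.66·exp(−0.457×2) = 0.2646
Solid-volume conservation: h(1−n) = h₀(1−n₀) ⇒ h = h₀·(1−n₀)/(1−n)
h = 0.127 × (1 − 0.66)/(1 − 0.2646) = 0.127 × 0.4623 = 0.0587 km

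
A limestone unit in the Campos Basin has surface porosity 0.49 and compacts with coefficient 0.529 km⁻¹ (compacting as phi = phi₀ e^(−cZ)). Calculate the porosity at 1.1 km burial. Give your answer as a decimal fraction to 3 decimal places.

0.274

phi = phi₀·exp(−c·Z) = 0.49 × exp(−0.529 × 1.1) = 0.49 × exp(−0.5819)
  = 0.49 × 0.5588 = 0.2738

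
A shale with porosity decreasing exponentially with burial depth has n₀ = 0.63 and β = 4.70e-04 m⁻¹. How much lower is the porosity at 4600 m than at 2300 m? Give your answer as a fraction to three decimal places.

0.141

Working in km (1 km = 1000 m; β in km⁻¹ = β in m⁻¹ × 1000):
n(2.3) = 0.63·e^(−0.47×2.3) = 0.2137
n(4.6) = 0.63·e^(−0.47×4.6) = 0.0725
Δn = 0.2137 − 0.0725 = 0.1412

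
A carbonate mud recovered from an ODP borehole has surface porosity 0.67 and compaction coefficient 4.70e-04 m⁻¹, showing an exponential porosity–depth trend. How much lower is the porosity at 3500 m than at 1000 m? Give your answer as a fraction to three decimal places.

0.289

Working in km (1 km = 1000 m; c in km⁻¹ = c in m⁻¹ × 1000):
φ(1) = 0.67·e^(−0.47×1) = 0.4188
φ(3.5) = 0.67·e^(−0.47×3.5) = 0.1293
Δφ = 0.4188 − 0.1293 = 0.2894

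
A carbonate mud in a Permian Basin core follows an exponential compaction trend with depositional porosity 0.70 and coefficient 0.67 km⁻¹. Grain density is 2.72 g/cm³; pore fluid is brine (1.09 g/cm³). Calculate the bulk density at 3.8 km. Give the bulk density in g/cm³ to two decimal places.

Porosity at depth: φ = 0.7·exp(−0.67×3.8) = 0.7×0.0784 = 0.0549
Bulk density: ρ_b = (1−φ)ρ_g + φ·ρ_f = 0.9451×2.72 + 0.0549×1.09
       = 2.571 + 0.060 = 2.631 g/cm³

2.63 g/cm³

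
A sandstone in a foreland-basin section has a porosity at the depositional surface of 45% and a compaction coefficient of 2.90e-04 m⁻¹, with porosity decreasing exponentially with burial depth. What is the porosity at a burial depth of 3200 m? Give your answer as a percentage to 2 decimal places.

17.79%

Working in km (1 km = 1000 m; k in km⁻¹ = k in m⁻¹ × 1000):
phi = phi₀·exp(−k·z) = 0.45 × exp(−0.29 × 3.2) = 0.45 × exp(−0.928)
  = 0.45 × 0.3953 = 0.1779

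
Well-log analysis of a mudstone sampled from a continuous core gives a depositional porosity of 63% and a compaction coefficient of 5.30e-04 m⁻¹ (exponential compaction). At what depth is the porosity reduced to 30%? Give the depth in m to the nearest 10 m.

1400 m

Working in km (1 km = 1000 m; k in km⁻¹ = k in m⁻¹ × 1000):
Invert Athy's law: Z = ln(φ₀/φ) / k
Z = ln(0.63/0.3) / 0.53 = ln(2.1) / 0.53 = 0.7419 / 0.53 = 1.400 km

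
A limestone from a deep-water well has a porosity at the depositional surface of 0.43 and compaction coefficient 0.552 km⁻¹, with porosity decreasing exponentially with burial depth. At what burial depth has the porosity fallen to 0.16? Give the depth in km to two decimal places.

Invert Athy's law: Z = ln(phi₀/phi) / β
Z = ln(0.43/0.16) / 0.552 = ln(2.688) / 0.552 = 0.9886 / 0.552 = 1.791 km

1.79 km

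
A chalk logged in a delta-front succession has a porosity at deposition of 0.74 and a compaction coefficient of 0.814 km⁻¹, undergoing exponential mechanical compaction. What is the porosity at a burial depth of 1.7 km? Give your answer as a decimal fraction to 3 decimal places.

0.185

n = n₀·exp(−k·z) = 0.74 × exp(−0.814 × 1.7) = 0.74 × exp(−1.384)
  = 0.74 × 0.2506 = 0.1855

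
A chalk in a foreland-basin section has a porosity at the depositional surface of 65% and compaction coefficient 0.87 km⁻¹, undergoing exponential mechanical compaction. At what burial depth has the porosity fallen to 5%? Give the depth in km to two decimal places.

2.95 km

Invert Athy's law: d = ln(n₀/n) / c
d = ln(0.65/0.05) / 0.87 = ln(13) / 0.87 = 2.5649 / 0.87 = 2.948 km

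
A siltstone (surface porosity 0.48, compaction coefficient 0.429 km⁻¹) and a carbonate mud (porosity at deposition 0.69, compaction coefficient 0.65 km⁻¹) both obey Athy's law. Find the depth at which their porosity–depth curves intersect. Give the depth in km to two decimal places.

1.64 km

Set φ₀ₐ e^(−kₐZ) = φ₀ᵦ e^(−kᵦZ) ⇒ ln(φ₀ₐ/φ₀ᵦ) = (kₐ − kᵦ)·Z
Z = ln(0.48/0.69) / (0.429 − 0.65) = -0.3629 / -0.221 = 1.642 km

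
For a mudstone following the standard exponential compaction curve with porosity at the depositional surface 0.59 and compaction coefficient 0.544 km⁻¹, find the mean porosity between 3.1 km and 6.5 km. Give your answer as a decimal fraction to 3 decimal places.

⟨phi⟩ = (1/(z₂−z₁)) ∫ phi₀ e^(−βz) dz = phi₀·(e^(−β·z₁) − e^(−β·z₂)) / (β·(z₂−z₁))
e^(−0.544×3.1) = 0.1852; e^(−0.544×6.5) = 0.0291
⟨phi⟩ = 0.59 × (0.1852 − 0.0291) / (0.544 × 3.4) = 0.59 × 0.0844 = 0.0498

0.050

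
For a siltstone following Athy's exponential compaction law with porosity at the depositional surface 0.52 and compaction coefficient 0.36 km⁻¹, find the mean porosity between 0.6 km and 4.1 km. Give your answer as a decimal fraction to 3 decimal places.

0.238

⟨φ⟩ = (1/(Z₂−Z₁)) ∫ φ₀ e^(−cZ) dZ = φ₀·(e^(−c·Z₁) − e^(−c·Z₂)) / (c·(Z₂−Z₁))
e^(−0.36×0.6) = 0.8057; e^(−0.36×4.1) = 0.2286
⟨φ⟩ = 0.52 × (0.8057 − 0.2286) / (0.36 × 3.5) = 0.52 × 0.4581 = 0.2382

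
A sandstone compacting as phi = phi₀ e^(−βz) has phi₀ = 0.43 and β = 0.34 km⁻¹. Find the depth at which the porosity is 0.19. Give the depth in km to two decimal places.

2.40 km

Invert Athy's law: z = ln(phi₀/phi) / β
z = ln(0.43/0.19) / 0.34 = ln(2.263) / 0.34 = 0.8168 / 0.34 = 2.402 km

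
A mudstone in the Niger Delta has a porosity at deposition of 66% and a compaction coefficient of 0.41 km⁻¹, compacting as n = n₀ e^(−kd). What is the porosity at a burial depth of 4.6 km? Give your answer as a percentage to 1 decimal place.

n = n₀·exp(−k·d) = 0.66 × exp(−0.41 × 4.6) = 0.66 × exp(−1.886)
  = 0.66 × 0.1517 = 0.1001

10.0%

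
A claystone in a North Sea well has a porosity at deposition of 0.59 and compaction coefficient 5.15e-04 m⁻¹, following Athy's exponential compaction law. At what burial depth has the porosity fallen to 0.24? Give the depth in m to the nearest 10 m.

Working in km (1 km = 1000 m; β in km⁻¹ = β in m⁻¹ × 1000):
Invert Athy's law: z = ln(φ₀/φ) / β
z = ln(0.59/0.24) / 0.515 = ln(2.458) / 0.515 = 0.8995 / 0.515 = 1.747 km

1750 m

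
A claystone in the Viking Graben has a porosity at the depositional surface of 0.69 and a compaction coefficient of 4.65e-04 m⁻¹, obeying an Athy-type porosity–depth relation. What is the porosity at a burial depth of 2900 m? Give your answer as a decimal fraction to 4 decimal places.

Working in km (1 km = 1000 m; β in km⁻¹ = β in m⁻¹ × 1000):
n = n₀·exp(−β·d) = 0.69 × exp(−0.465 × 2.9) = 0.69 × exp(−1.349)
  = 0.69 × 0.2596 = 0.1791

0.1791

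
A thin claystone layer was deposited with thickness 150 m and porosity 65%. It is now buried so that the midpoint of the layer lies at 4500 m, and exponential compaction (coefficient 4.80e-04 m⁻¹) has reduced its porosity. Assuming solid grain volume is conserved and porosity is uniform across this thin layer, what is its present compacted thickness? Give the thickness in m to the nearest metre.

57 m

Working in km (1 km = 1000 m; k in km⁻¹ = k in m⁻¹ × 1000):
Porosity at 4.5 km: phi = 0.65·exp(−0.48×4.5) = 0.0750
Solid-volume conservation: h(1−phi) = h₀(1−phi₀) ⇒ h = h₀·(1−phi₀)/(1−phi)
h = 0.15 × (1 − 0.65)/(1 − 0.0750) = 0.15 × 0.3784 = 0.0568 km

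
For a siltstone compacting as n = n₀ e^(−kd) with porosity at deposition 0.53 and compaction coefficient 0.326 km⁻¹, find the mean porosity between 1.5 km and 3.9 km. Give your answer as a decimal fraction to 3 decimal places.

0.225

⟨n⟩ = (1/(d₂−d₁)) ∫ n₀ e^(−kd) dd = n₀·(e^(−k·d₁) − e^(−k·d₂)) / (k·(d₂−d₁))
e^(−0.326×1.5) = 0.6132; e^(−0.326×3.9) = 0.2804
⟨n⟩ = 0.53 × (0.6132 − 0.2804) / (0.326 × 2.4) = 0.53 × 0.4254 = 0.2254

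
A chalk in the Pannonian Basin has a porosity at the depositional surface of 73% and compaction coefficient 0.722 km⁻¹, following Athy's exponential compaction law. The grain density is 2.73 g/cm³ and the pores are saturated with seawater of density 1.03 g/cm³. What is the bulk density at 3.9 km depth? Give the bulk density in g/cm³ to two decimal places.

2.66 g/cm³

Porosity at depth: n = 0.73·exp(−0.722×3.9) = 0.73×0.0599 = 0.0437
Bulk density: ρ_b = (1−n)ρ_g + n·ρ_f = 0.9563×2.73 + 0.0437×1.03
       = 2.611 + 0.045 = 2.656 g/cm³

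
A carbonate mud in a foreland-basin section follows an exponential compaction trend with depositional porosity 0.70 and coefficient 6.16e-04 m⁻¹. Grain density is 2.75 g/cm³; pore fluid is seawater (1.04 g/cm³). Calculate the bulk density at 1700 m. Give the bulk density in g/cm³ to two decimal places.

2.33 g/cm³

Working in km (1 km = 1000 m; c in km⁻¹ = c in m⁻¹ × 1000):
Porosity at depth: φ = 0.7·exp(−0.616×1.7) = 0.7×0.3509 = 0.2456
Bulk density: ρ_b = (1−φ)ρ_g + φ·ρ_f = 0.7544×2.75 + 0.2456×1.04
       = 2.074 + 0.255 = 2.330 g/cm³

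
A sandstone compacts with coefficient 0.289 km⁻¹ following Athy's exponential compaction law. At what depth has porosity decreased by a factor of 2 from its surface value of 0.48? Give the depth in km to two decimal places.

n/n₀ = 1/2 ⇒ exp(−β·Z) = 1/2 ⇒ Z = ln(2) / β
Z = 0.6931 / 0.289 = 2.398 km

2.40 km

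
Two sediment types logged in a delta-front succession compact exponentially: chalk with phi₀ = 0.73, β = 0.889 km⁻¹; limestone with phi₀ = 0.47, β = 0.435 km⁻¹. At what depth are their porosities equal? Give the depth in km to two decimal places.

Set phi₀ₐ e^(−βₐd) = phi₀ᵦ e^(−βᵦd) ⇒ ln(phi₀ₐ/phi₀ᵦ) = (βₐ − βᵦ)·d
d = ln(0.73/0.47) / (0.889 − 0.435) = 0.4403 / 0.454 = 0.970 km

0.97 km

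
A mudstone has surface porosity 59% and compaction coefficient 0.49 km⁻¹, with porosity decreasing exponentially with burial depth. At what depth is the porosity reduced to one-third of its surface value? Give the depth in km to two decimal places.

2.24 km

φ/φ₀ = 1/3 ⇒ exp(−k·d) = 1/3 ⇒ d = ln(3) / k
d = 1.0986 / 0.49 = 2.242 km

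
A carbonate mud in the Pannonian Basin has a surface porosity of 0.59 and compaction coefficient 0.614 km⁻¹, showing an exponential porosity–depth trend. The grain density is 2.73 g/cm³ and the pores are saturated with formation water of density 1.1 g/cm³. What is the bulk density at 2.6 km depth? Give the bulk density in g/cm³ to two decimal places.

Porosity at depth: n = 0.59·exp(−0.614×2.6) = 0.59×0.2026 = 0.1195
Bulk density: ρ_b = (1−n)ρ_g + n·ρ_f = 0.8805×2.73 + 0.1195×1.1
       = 2.404 + 0.132 = 2.535 g/cm³

2.54 g/cm³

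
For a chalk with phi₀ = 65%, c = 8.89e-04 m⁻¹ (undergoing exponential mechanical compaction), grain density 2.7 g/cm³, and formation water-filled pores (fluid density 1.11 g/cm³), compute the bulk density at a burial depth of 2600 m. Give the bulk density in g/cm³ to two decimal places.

2.60 g/cm³

Working in km (1 km = 1000 m; c in km⁻¹ = c in m⁻¹ × 1000):
Porosity at depth: phi = 0.65·exp(−0.889×2.6) = 0.65×0.0991 = 0.0644
Bulk density: ρ_b = (1−phi)ρ_g + phi·ρ_f = 0.9356×2.7 + 0.0644×1.11
       = 2.526 + 0.072 = 2.598 g/cm³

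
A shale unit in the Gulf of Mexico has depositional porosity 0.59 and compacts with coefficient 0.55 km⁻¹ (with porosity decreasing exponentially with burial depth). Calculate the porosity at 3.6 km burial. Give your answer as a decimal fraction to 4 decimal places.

phi = phi₀·exp(−c·Z) = 0.59 × exp(−0.55 × 3.6) = 0.59 × exp(−1.98)
  = 0.59 × 0.1381 = 0.0815

0.0815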